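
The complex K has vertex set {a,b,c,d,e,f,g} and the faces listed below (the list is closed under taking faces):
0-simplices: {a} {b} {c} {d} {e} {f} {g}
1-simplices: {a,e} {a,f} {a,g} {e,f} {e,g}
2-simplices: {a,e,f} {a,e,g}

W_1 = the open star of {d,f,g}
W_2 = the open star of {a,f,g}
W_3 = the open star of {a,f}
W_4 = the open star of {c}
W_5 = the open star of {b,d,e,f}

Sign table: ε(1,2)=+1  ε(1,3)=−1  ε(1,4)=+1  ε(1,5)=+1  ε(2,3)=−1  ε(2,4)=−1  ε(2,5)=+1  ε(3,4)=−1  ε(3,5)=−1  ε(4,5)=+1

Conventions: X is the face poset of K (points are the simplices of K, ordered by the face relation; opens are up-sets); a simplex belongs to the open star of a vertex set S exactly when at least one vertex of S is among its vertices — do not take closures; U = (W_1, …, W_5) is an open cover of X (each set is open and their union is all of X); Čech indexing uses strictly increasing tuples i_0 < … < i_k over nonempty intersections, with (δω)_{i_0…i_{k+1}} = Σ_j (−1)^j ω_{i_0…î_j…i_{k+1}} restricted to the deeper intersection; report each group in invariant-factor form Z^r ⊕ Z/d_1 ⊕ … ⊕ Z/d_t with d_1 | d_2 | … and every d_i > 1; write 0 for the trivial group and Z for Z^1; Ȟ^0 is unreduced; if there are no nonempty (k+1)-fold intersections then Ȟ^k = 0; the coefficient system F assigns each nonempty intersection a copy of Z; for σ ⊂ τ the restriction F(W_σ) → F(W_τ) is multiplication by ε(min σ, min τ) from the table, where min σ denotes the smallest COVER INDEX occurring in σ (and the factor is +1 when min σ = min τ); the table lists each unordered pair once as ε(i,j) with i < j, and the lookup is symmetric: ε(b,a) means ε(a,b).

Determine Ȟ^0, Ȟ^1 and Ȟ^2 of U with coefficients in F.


nonempty overlaps:
  W1={{d},{f},{g},{a,f},{a,g},{e,f},{e,g},{a,e,f},{a,e,g}} W2={{a},{f},{g},{a,e},{a,f},{a,g},{e,f},{e,g},{a,e,f},{a,e,g}} W3={{a},{f},{a,e},{a,f},{a,g},{e,f},{a,e,f},{a,e,g}} W4={{c}} W5={{b},{d},{e},{f},{a,e},{a,f},{e,f},{e,g},{a,e,f},{a,e,g}}
  W12={{f},{g},{a,f},{a,g},{e,f},{e,g},{a,e,f},{a,e,g}} W13={{f},{a,f},{a,g},{e,f},{a,e,f},{a,e,g}} W15={{d},{f},{a,f},{e,f},{e,g},{a,e,f},{a,e,g}} W23={{a},{f},{a,e},{a,f},{a,g},{e,f},{a,e,f},{a,e,g}} W25={{f},{a,e},{a,f},{e,f},{e,g},{a,e,f},{a,e,g}} W35={{f},{a,e},{a,f},{e,f},{a,e,f},{a,e,g}}
  W123={{f},{a,f},{a,g},{e,f},{a,e,f},{a,e,g}} W125={{f},{a,f},{e,f},{e,g},{a,e,f},{a,e,g}} W135={{f},{a,f},{e,f},{a,e,f},{a,e,g}} W235={{f},{a,e},{a,f},{e,f},{a,e,f},{a,e,g}}
  W1235={{f},{a,f},{e,f},{a,e,f},{a,e,g}}
C dims 5,6,4,1; δ0: rk 3, SNF 1^3; δ1: rk 3, SNF 1^3; δ2: rk 1, SNF 1^1
degree 0: 5−3−0 = 2 → Ȟ^0 ≅ Z^2
degree 1: 6−3−3 = 0 → Ȟ^1 ≅ 0
degree 2: 4−1−3 = 0 → Ȟ^2 ≅ 0

Ȟ^0 ≅ Z^2, Ȟ^1 ≅ 0, Ȟ^2 ≅ 0


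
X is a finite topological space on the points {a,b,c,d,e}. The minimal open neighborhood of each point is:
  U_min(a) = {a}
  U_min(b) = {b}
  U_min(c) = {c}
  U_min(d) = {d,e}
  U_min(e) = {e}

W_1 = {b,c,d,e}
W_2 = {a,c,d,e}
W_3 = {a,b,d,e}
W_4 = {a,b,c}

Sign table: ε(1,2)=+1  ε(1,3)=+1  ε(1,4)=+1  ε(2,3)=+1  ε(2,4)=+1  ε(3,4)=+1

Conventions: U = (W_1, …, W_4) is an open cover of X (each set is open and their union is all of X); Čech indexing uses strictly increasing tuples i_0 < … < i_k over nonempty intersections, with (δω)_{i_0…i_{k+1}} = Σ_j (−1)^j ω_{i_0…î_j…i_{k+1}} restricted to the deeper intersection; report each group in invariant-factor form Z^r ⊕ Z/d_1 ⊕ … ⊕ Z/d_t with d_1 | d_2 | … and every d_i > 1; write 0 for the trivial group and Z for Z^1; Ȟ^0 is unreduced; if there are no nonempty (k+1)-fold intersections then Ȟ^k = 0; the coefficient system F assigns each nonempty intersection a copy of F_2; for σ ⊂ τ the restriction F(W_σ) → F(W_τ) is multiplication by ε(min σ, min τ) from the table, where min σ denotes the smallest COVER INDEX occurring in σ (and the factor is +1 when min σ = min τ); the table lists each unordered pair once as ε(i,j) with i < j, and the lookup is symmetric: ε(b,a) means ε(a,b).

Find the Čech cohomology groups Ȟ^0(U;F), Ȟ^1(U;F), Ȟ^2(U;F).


Ȟ^0 = Z/2, Ȟ^1 = 0 and Ȟ^2 = Z/2

nerve of the cover:
  W12={c,d,e} W13={b,d,e} W14={b,c} W23={a,d,e} W24={a,c} W34={a,b}
  W123={d,e} W124={c} W134={b} W234={a}
C dims 4,6,4; δ0: rk_F2 3; δ1: rk_F2 3
Ȟ^0 = (4 − 3) − 0 = 1, so Ȟ^0 ≅ Z/2
Ȟ^1 = (6 − 3) − 3 = 0, so Ȟ^1 ≅ 0
Ȟ^2 = (4 − 0) − 3 = 1, so Ȟ^2 ≅ Z/2


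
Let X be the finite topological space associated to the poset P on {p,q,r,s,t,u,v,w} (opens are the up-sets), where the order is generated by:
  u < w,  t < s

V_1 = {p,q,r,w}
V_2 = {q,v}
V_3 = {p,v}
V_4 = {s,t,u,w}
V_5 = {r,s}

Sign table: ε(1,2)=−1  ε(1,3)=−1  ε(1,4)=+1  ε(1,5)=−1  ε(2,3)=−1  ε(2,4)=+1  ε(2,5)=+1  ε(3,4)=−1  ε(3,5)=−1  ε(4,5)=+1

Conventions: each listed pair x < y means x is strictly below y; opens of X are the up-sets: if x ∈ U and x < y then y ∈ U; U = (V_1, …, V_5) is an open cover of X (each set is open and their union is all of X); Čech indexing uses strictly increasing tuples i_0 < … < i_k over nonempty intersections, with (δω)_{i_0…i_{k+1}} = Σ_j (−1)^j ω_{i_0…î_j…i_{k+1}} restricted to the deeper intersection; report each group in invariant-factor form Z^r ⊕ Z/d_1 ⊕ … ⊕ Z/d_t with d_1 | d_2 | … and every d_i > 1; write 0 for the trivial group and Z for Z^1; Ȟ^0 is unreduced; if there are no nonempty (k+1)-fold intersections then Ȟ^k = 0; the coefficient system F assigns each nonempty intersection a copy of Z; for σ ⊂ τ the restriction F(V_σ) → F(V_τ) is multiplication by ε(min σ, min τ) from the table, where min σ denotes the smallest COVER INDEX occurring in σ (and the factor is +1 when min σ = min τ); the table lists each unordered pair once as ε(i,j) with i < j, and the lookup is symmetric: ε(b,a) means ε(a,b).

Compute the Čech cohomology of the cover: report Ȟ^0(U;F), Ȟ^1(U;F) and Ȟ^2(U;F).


Ȟ^0(U;F) ≅ 0, Ȟ^1(U;F) ≅ Z ⊕ Z/2 and Ȟ^2(U;F) ≅ 0

cover nerve:
  V12={q} V13={p} V14={w} V15={r} V23={v} V45={s}
C dims 5,6; δ0: rk 5, SNF 1^4·2
Ȟ^0: (5−5)−0=0 ⇒ 0
Ȟ^1: (6−0)−5=1 plus torsion [2] ⇒ Z ⊕ Z/2
Ȟ^2: (0−0)−0=0 ⇒ 0


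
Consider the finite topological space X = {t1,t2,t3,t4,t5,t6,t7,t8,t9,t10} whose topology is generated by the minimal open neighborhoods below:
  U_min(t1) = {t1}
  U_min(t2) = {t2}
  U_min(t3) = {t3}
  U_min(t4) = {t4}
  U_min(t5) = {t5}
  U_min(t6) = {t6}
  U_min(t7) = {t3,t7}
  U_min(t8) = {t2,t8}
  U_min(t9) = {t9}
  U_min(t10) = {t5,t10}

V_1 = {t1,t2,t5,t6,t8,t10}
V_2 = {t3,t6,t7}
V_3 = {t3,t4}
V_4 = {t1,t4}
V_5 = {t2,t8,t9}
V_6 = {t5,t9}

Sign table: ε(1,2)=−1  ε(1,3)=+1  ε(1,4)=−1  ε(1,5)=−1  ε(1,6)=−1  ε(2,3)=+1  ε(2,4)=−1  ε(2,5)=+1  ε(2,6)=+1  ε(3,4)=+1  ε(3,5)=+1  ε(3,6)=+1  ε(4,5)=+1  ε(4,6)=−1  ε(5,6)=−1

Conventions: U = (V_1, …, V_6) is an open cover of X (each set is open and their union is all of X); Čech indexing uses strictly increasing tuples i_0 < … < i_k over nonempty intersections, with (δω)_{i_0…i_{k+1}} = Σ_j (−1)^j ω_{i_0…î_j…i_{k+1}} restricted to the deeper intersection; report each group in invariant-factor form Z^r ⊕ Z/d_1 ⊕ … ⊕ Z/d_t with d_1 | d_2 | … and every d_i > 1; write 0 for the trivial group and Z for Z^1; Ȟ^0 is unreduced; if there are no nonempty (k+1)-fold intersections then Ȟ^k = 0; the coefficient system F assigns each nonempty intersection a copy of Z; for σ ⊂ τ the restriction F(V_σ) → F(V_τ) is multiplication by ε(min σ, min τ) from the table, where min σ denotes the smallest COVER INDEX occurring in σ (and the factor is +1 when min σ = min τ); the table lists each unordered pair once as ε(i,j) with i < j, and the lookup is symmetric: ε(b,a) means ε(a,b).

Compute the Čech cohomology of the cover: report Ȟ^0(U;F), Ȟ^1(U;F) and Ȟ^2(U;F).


intersection data:
  V12={t6} V14={t1} V15={t2,t8} V16={t5} V23={t3} V34={t4} V56={t9}
C dims 6,7; δ0: rk 6, SNF 1^5·2
Ȟ^0 = (6 − 6) − 0 = 0, so Ȟ^0 ≅ 0
Ȟ^1 = (7 − 0) − 6 = 1 plus torsion [2], so Ȟ^1 ≅ Z ⊕ Z/2
Ȟ^2 = (0 − 0) − 0 = 0, so Ȟ^2 ≅ 0

Ȟ^0 = 0, Ȟ^1 = Z ⊕ Z/2, Ȟ^2 = 0


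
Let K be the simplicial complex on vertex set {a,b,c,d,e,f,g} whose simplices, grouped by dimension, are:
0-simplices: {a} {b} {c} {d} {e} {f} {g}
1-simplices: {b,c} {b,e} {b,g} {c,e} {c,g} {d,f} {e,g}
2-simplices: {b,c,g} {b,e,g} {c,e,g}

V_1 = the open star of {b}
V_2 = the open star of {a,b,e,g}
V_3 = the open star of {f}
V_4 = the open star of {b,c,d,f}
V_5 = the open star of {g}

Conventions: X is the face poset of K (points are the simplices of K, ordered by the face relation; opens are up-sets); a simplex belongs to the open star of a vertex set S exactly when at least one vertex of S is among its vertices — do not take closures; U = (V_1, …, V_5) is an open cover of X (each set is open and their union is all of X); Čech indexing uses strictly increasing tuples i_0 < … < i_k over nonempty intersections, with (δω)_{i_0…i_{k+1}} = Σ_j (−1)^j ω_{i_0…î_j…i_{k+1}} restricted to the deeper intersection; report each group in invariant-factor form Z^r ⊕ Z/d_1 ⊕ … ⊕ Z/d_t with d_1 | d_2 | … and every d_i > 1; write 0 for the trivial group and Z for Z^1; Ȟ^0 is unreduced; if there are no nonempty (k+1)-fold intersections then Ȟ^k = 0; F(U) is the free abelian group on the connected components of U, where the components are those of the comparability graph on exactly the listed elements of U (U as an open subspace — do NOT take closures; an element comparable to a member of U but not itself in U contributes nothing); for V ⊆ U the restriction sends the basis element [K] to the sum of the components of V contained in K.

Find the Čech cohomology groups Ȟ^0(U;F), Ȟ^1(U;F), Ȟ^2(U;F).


nonempty intersections:
  V1={{b},{b,c},{b,e},{b,g},{b,c,g},{b,e,g}} V2={{a},{b},{e},{g},{b,c},{b,e},{b,g},{c,e},{c,g},{e,g},{b,c,g},{b,e,g},{c,e,g}} V3={{f},{d,f}} V4={{b},{c},{d},{f},{b,c},{b,e},{b,g},{c,e},{c,g},{d,f},{b,c,g},{b,e,g},{c,e,g}} V5={{g},{b,g},{c,g},{e,g},{b,c,g},{b,e,g},{c,e,g}}
  V12={{b},{b,c},{b,e},{b,g},{b,c,g},{b,e,g}} V14={{b},{b,c},{b,e},{b,g},{b,c,g},{b,e,g}} V15={{b,g},{b,c,g},{b,e,g}} V24={{b},{b,c},{b,e},{b,g},{c,e},{c,g},{b,c,g},{b,e,g},{c,e,g}} V25={{g},{b,g},{c,g},{e,g},{b,c,g},{b,e,g},{c,e,g}} V34={{f},{d,f}} V45={{b,g},{c,g},{b,c,g},{b,e,g},{c,e,g}}
  V124={{b},{b,c},{b,e},{b,g},{b,c,g},{b,e,g}} V125={{b,g},{b,c,g},{b,e,g}} V145={{b,g},{b,c,g},{b,e,g}} V245={{b,g},{c,g},{b,c,g},{b,e,g},{c,e,g}}
  V1245={{b,g},{b,c,g},{b,e,g}}
components per intersection:
  V1: {{b},{b,c},{b,e},{b,g},{b,c,g},{b,e,g}}
  V2: {{a}} {{b},{e},{g},{b,c},{b,e},{b,g},{c,e},{c,g},{e,g},{b,c,g},{b,e,g},{c,e,g}}
  V3: {{f},{d,f}}
  V4: {{b},{c},{b,c},{b,e},{b,g},{c,e},{c,g},{b,c,g},{b,e,g},{c,e,g}} {{d},{f},{d,f}}
  V5: {{g},{b,g},{c,g},{e,g},{b,c,g},{b,e,g},{c,e,g}}
  V12: {{b},{b,c},{b,e},{b,g},{b,c,g},{b,e,g}}
  V14: {{b},{b,c},{b,e},{b,g},{b,c,g},{b,e,g}}
  V15: {{b,g},{b,c,g},{b,e,g}}
  V24: {{b},{b,c},{b,e},{b,g},{c,e},{c,g},{b,c,g},{b,e,g},{c,e,g}}
  V25: {{g},{b,g},{c,g},{e,g},{b,c,g},{b,e,g},{c,e,g}}
  V34: {{f},{d,f}}
  V45: {{b,g},{c,g},{b,c,g},{b,e,g},{c,e,g}}
  V124: {{b},{b,c},{b,e},{b,g},{b,c,g},{b,e,g}}
  V125: {{b,g},{b,c,g},{b,e,g}}
  V145: {{b,g},{b,c,g},{b,e,g}}
  V245: {{b,g},{c,g},{b,c,g},{b,e,g},{c,e,g}}
  V1245: {{b,g},{b,c,g},{b,e,g}}
C dims 7,7,4,1; δ0: rk 4, SNF 1^4; δ1: rk 3, SNF 1^3; δ2: rk 1, SNF 1^1
Ȟ^0: (7−4)−0=3 ⇒ Z^3
Ȟ^1: (7−3)−4=0 ⇒ 0
Ȟ^2: (4−1)−3=0 ⇒ 0

Ȟ^0 ≅ Z^3, Ȟ^1 ≅ 0, Ȟ^2 ≅ 0


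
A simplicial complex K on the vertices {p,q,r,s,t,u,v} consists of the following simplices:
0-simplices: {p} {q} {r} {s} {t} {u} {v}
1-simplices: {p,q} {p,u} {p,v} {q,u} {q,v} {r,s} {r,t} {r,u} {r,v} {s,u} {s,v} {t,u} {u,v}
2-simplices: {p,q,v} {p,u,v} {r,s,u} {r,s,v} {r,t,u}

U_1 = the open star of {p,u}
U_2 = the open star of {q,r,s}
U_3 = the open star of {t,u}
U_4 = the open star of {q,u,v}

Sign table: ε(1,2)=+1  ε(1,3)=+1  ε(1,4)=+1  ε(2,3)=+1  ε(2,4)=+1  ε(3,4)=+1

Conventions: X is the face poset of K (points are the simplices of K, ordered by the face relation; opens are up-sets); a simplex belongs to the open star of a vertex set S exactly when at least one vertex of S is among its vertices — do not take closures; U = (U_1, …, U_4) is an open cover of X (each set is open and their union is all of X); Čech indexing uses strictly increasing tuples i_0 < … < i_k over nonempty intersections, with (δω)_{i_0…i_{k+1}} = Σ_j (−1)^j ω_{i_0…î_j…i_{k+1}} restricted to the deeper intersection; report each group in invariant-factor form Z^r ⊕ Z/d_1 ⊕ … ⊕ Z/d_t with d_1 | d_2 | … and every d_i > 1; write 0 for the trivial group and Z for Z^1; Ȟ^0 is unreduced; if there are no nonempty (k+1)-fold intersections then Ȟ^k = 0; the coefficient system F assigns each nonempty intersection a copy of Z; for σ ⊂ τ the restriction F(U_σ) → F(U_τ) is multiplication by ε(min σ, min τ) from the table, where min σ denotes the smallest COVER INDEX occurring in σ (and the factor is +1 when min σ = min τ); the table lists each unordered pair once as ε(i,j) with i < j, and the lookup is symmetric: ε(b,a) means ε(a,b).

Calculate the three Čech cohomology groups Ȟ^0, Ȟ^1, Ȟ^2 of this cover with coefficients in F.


nerve of the cover:
  U1={{p},{u},{p,q},{p,u},{p,v},{q,u},{r,u},{s,u},{t,u},{u,v},{p,q,v},{p,u,v},{r,s,u},{r,t,u}} U2={{q},{r},{s},{p,q},{q,u},{q,v},{r,s},{r,t},{r,u},{r,v},{s,u},{s,v},{p,q,v},{r,s,u},{r,s,v},{r,t,u}} U3={{t},{u},{p,u},{q,u},{r,t},{r,u},{s,u},{t,u},{u,v},{p,u,v},{r,s,u},{r,t,u}} U4={{q},{u},{v},{p,q},{p,u},{p,v},{q,u},{q,v},{r,u},{r,v},{s,u},{s,v},{t,u},{u,v},{p,q,v},{p,u,v},{r,s,u},{r,s,v},{r,t,u}}
  U12={{p,q},{q,u},{r,u},{s,u},{p,q,v},{r,s,u},{r,t,u}} U13={{u},{p,u},{q,u},{r,u},{s,u},{t,u},{u,v},{p,u,v},{r,s,u},{r,t,u}} U14={{u},{p,q},{p,u},{p,v},{q,u},{r,u},{s,u},{t,u},{u,v},{p,q,v},{p,u,v},{r,s,u},{r,t,u}} U23={{q,u},{r,t},{r,u},{s,u},{r,s,u},{r,t,u}} U24={{q},{p,q},{q,u},{q,v},{r,u},{r,v},{s,u},{s,v},{p,q,v},{r,s,u},{r,s,v},{r,t,u}} U34={{u},{p,u},{q,u},{r,u},{s,u},{t,u},{u,v},{p,u,v},{r,s,u},{r,t,u}}
  U123={{q,u},{r,u},{s,u},{r,s,u},{r,t,u}} U124={{p,q},{q,u},{r,u},{s,u},{p,q,v},{r,s,u},{r,t,u}} U134={{u},{p,u},{q,u},{r,u},{s,u},{t,u},{u,v},{p,u,v},{r,s,u},{r,t,u}} U234={{q,u},{r,u},{s,u},{r,s,u},{r,t,u}}
  U1234={{q,u},{r,u},{s,u},{r,s,u},{r,t,u}}
C dims 4,6,4,1; δ0: rk 3, SNF 1^3; δ1: rk 3, SNF 1^3; δ2: rk 1, SNF 1^1
Ȟ^0 = (4 − 3) − 0 = 1, so Ȟ^0 ≅ Z
Ȟ^1 = (6 − 3) − 3 = 0, so Ȟ^1 ≅ 0
Ȟ^2 = (4 − 1) − 3 = 0, so Ȟ^2 ≅ 0

Ȟ^0 ≅ Z,  Ȟ^1 ≅ 0,  Ȟ^2 ≅ 0


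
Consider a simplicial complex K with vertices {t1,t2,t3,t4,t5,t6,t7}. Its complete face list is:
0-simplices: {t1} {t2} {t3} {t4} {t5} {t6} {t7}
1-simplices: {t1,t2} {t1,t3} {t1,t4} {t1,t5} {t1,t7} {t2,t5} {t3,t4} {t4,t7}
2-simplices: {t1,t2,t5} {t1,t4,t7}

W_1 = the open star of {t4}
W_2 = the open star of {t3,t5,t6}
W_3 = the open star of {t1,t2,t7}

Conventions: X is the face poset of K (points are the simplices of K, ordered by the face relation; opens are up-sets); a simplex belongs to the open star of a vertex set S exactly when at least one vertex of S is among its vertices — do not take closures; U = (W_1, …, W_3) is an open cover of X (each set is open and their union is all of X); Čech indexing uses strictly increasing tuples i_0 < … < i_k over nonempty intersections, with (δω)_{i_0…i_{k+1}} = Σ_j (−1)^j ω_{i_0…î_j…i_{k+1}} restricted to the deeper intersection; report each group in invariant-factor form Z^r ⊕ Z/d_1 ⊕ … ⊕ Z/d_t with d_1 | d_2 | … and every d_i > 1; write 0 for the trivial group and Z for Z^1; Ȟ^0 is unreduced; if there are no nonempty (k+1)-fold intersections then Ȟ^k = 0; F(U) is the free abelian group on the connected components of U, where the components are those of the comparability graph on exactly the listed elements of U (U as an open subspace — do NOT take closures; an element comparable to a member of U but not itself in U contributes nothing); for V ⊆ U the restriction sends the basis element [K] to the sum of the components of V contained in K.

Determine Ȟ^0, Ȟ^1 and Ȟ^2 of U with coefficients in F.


cover nerve:
  W1={{t4},{t1,t4},{t3,t4},{t4,t7},{t1,t4,t7}} W2={{t3},{t5},{t6},{t1,t3},{t1,t5},{t2,t5},{t3,t4},{t1,t2,t5}} W3={{t1},{t2},{t7},{t1,t2},{t1,t3},{t1,t4},{t1,t5},{t1,t7},{t2,t5},{t4,t7},{t1,t2,t5},{t1,t4,t7}}
  W12={{t3,t4}} W13={{t1,t4},{t4,t7},{t1,t4,t7}} W23={{t1,t3},{t1,t5},{t2,t5},{t1,t2,t5}}
components per intersection:
  W1: {{t4},{t1,t4},{t3,t4},{t4,t7},{t1,t4,t7}}
  W2: {{t3},{t1,t3},{t3,t4}} {{t5},{t1,t5},{t2,t5},{t1,t2,t5}} {{t6}}
  W3: {{t1},{t2},{t7},{t1,t2},{t1,t3},{t1,t4},{t1,t5},{t1,t7},{t2,t5},{t4,t7},{t1,t2,t5},{t1,t4,t7}}
  W12: {{t3,t4}}
  W13: {{t1,t4},{t4,t7},{t1,t4,t7}}
  W23: {{t1,t3}} {{t1,t5},{t2,t5},{t1,t2,t5}}
C dims 5,4; δ0: rk 3, SNF 1^3
Ȟ^0: (5−3)−0=2 ⇒ Z^2
Ȟ^1: (4−0)−3=1 ⇒ Z
Ȟ^2: (0−0)−0=0 ⇒ 0

Ȟ^0 ≅ Z^2; Ȟ^1 ≅ Z; Ȟ^2 ≅ 0


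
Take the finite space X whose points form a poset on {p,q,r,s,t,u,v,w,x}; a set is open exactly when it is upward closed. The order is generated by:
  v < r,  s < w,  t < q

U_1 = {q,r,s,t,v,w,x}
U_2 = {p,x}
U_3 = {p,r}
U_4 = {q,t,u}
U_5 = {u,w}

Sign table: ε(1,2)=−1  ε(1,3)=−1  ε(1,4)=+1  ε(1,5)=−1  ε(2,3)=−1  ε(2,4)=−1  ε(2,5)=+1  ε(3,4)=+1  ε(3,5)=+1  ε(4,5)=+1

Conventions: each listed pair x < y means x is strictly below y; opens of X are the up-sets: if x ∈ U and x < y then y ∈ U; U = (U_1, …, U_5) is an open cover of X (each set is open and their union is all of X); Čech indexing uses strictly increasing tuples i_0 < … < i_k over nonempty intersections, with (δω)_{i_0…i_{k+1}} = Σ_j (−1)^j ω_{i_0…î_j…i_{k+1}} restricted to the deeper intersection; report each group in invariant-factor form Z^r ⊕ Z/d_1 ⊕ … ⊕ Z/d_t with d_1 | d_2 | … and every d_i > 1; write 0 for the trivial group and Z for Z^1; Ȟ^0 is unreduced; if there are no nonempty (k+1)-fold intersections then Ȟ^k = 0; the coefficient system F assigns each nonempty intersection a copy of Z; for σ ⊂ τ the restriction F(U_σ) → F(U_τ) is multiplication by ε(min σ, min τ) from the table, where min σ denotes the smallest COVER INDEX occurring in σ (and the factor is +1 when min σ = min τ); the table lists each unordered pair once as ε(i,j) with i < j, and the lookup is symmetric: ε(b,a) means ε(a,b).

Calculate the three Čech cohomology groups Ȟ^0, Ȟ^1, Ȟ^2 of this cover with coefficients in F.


Ȟ^0(U;F) ≅ 0; Ȟ^1(U;F) ≅ Z ⊕ Z/2; Ȟ^2(U;F) ≅ 0

nonempty overlaps:
  U12={x} U13={r} U14={q,t} U15={w} U23={p} U45={u}
C dims 5,6; δ0: rk 5, SNF 1^4·2
degree 0: 5−5−0 = 0 → Ȟ^0 ≅ 0
degree 1: 6−0−5 = 1 plus torsion [2] → Ȟ^1 ≅ Z ⊕ Z/2
degree 2: 0−0−0 = 0 → Ȟ^2 ≅ 0


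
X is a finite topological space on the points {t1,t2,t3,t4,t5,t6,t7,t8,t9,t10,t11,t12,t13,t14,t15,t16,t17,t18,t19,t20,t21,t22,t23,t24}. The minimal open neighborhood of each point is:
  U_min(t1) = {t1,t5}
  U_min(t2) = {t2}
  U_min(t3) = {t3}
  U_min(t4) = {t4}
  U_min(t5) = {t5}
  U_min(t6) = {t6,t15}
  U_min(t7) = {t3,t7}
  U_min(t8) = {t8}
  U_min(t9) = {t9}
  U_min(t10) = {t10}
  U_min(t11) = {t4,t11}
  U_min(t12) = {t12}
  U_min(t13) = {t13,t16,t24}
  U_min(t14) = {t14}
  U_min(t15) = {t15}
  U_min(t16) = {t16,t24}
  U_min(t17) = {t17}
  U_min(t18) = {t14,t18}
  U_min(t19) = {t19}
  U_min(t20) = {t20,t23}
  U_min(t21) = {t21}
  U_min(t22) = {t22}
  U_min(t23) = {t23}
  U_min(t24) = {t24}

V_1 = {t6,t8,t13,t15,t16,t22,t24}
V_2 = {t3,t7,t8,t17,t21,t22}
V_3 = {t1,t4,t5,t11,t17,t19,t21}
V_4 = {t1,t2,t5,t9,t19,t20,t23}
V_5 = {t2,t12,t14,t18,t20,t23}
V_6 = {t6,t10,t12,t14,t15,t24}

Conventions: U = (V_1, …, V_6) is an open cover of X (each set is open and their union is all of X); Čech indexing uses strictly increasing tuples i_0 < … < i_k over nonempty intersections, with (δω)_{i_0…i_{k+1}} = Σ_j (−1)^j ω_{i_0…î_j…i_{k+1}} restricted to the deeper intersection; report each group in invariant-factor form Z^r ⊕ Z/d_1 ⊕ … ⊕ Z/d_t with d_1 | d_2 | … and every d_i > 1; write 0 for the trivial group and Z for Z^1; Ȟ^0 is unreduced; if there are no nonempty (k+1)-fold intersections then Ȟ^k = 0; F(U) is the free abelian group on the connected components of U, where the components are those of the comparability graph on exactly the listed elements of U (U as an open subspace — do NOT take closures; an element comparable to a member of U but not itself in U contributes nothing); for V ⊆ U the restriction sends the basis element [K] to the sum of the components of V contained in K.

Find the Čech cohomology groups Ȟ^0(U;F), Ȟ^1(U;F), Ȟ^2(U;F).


Ȟ^0(U;F) ≅ Z^16, Ȟ^1(U;F) ≅ 0, Ȟ^2(U;F) ≅ 0

nerve simplices:
  V12={t8,t22} V16={t6,t15,t24} V23={t17,t21} V34={t1,t5,t19} V45={t2,t20,t23} V56={t12,t14}
components per intersection:
  V1: {t6,t15} {t8} {t13,t16,t24} {t22}
  V2: {t3,t7} {t8} {t17} {t21} {t22}
  V3: {t1,t5} {t4,t11} {t17} {t19} {t21}
  V4: {t1,t5} {t2} {t9} {t19} {t20,t23}
  V5: {t2} {t12} {t14,t18} {t20,t23}
  V6: {t6,t15} {t10} {t12} {t14} {t24}
  V12: {t8} {t22}
  V16: {t6,t15} {t24}
  V23: {t17} {t21}
  V34: {t1,t5} {t19}
  V45: {t2} {t20,t23}
  V56: {t12} {t14}
C dims 28,12; δ0: rk 12, SNF 1^12
degree 0: 28−12−0 = 16 → Ȟ^0 ≅ Z^16
degree 1: 12−0−12 = 0 → Ȟ^1 ≅ 0
degree 2: 0−0−0 = 0 → Ȟ^2 ≅ 0


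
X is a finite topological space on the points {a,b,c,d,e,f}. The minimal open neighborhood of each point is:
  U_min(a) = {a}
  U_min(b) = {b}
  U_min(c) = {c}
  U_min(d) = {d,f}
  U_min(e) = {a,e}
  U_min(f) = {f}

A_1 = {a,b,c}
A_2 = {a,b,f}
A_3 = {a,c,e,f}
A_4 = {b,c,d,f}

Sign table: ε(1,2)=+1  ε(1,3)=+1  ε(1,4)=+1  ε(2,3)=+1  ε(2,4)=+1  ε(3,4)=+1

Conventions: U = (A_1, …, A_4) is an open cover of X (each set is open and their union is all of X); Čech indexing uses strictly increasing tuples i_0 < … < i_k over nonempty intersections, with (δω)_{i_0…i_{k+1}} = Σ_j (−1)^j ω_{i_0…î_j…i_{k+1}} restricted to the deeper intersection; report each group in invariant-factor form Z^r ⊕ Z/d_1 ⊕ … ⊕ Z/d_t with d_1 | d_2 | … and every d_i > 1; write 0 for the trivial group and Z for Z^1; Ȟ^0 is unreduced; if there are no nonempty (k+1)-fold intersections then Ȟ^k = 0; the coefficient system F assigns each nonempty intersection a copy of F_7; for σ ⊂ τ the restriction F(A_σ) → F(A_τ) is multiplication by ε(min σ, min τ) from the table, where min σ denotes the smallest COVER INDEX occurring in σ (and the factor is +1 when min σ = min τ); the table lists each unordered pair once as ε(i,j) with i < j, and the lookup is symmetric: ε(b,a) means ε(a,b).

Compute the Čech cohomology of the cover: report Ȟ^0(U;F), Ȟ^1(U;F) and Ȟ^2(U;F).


cover nerve:
  A12={a,b} A13={a,c} A14={b,c} A23={a,f} A24={b,f} A34={c,f}
  A123={a} A124={b} A134={c} A234={f}
C dims 4,6,4; δ0: rk_F7 3; δ1: rk_F7 3
Ȟ^0: (4−3)−0=1 ⇒ Z/7
Ȟ^1: (6−3)−3=0 ⇒ 0
Ȟ^2: (4−0)−3=1 ⇒ Z/7

Ȟ^0 = Z/7, Ȟ^1 = 0, Ȟ^2 = Z/7


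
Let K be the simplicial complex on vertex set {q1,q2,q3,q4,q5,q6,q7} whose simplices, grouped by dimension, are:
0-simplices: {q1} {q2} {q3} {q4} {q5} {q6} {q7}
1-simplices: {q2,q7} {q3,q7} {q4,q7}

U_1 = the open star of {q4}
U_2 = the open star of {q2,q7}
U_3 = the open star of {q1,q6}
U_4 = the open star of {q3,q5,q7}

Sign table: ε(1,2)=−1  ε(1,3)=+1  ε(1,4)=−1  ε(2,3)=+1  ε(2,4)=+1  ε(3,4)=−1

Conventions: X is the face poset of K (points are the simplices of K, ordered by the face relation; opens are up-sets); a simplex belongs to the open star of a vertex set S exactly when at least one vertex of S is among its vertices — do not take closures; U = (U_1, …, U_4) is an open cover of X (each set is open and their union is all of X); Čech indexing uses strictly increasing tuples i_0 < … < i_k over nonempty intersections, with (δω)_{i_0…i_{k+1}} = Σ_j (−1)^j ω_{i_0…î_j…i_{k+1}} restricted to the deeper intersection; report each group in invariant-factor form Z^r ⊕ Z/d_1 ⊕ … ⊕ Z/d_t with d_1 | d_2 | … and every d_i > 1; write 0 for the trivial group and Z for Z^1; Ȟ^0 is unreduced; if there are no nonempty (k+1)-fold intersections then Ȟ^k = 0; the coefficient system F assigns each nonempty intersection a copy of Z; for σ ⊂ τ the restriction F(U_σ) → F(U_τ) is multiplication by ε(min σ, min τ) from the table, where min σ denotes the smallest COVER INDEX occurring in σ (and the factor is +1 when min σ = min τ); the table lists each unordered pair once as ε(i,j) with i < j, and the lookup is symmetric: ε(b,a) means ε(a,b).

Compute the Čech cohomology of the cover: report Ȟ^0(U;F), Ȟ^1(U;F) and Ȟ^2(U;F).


Ȟ^0 = Z^2,  Ȟ^1 = 0,  Ȟ^2 = 0

intersection data:
  U1={{q4},{q4,q7}} U2={{q2},{q7},{q2,q7},{q3,q7},{q4,q7}} U3={{q1},{q6}} U4={{q3},{q5},{q7},{q2,q7},{q3,q7},{q4,q7}}
  U12={{q4,q7}} U14={{q4,q7}} U24={{q7},{q2,q7},{q3,q7},{q4,q7}}
  U124={{q4,q7}}
C dims 4,3,1; δ0: rk 2, SNF 1^2; δ1: rk 1, SNF 1^1
Ȟ^0 = (4 − 2) − 0 = 2, so Ȟ^0 ≅ Z^2
Ȟ^1 = (3 − 1) − 2 = 0, so Ȟ^1 ≅ 0
Ȟ^2 = (1 − 0) − 1 = 0, so Ȟ^2 ≅ 0


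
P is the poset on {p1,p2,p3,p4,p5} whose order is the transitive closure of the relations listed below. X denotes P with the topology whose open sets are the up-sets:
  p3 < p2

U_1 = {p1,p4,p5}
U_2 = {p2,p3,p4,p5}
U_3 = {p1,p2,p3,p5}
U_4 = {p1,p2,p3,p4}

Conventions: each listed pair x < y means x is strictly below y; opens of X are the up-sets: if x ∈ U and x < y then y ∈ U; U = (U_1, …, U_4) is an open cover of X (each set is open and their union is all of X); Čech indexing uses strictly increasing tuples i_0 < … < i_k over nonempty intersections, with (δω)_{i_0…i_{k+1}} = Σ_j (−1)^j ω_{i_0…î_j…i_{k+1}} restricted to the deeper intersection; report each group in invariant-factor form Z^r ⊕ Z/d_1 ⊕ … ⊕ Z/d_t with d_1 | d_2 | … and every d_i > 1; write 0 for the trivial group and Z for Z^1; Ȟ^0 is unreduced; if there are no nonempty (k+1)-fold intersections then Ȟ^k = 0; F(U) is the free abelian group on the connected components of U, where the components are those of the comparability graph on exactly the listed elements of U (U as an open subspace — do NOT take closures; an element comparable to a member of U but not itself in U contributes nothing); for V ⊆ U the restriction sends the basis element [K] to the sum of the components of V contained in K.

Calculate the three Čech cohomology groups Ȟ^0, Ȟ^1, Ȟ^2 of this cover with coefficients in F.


Ȟ^0(U;F) ≅ Z^4,  Ȟ^1(U;F) ≅ 0,  Ȟ^2(U;F) ≅ 0

nonempty intersections:
  U12={p4,p5} U13={p1,p5} U14={p1,p4} U23={p2,p3,p5} U24={p2,p3,p4} U34={p1,p2,p3}
  U123={p5} U124={p4} U134={p1} U234={p2,p3}
components per intersection:
  U1: {p1} {p4} {p5}
  U2: {p2,p3} {p4} {p5}
  U3: {p1} {p2,p3} {p5}
  U4: {p1} {p2,p3} {p4}
  U12: {p4} {p5}
  U13: {p1} {p5}
  U14: {p1} {p4}
  U23: {p2,p3} {p5}
  U24: {p2,p3} {p4}
  U34: {p1} {p2,p3}
  U123: {p5}
  U124: {p4}
  U134: {p1}
  U234: {p2,p3}
C dims 12,12,4; δ0: rk 8, SNF 1^8; δ1: rk 4, SNF 1^4
Ȟ^0: (12−8)−0=4 ⇒ Z^4
Ȟ^1: (12−4)−8=0 ⇒ 0
Ȟ^2: (4−0)−4=0 ⇒ 0


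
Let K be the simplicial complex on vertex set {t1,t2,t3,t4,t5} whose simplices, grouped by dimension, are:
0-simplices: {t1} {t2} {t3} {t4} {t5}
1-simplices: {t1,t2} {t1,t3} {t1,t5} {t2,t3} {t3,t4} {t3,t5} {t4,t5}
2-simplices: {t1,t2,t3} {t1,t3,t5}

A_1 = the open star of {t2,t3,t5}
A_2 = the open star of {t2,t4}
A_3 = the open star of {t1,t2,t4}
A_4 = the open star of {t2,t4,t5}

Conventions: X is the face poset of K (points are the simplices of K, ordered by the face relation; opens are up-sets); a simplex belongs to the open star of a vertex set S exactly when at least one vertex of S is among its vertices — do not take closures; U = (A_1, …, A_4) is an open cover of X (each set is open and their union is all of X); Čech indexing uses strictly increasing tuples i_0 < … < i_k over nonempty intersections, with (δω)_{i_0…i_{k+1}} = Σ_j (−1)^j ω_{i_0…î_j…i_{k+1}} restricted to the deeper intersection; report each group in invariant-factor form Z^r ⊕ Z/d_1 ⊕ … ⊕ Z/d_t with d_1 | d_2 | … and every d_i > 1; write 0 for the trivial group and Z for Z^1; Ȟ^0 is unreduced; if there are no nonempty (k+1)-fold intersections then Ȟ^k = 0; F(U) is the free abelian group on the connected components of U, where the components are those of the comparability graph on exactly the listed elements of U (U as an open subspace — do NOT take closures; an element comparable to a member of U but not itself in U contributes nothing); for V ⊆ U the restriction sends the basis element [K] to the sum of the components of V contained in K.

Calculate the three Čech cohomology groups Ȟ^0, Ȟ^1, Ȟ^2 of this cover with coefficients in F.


cover nerve:
  A1={{t2},{t3},{t5},{t1,t2},{t1,t3},{t1,t5},{t2,t3},{t3,t4},{t3,t5},{t4,t5},{t1,t2,t3},{t1,t3,t5}} A2={{t2},{t4},{t1,t2},{t2,t3},{t3,t4},{t4,t5},{t1,t2,t3}} A3={{t1},{t2},{t4},{t1,t2},{t1,t3},{t1,t5},{t2,t3},{t3,t4},{t4,t5},{t1,t2,t3},{t1,t3,t5}} A4={{t2},{t4},{t5},{t1,t2},{t1,t5},{t2,t3},{t3,t4},{t3,t5},{t4,t5},{t1,t2,t3},{t1,t3,t5}}
  A12={{t2},{t1,t2},{t2,t3},{t3,t4},{t4,t5},{t1,t2,t3}} A13={{t2},{t1,t2},{t1,t3},{t1,t5},{t2,t3},{t3,t4},{t4,t5},{t1,t2,t3},{t1,t3,t5}} A14={{t2},{t5},{t1,t2},{t1,t5},{t2,t3},{t3,t4},{t3,t5},{t4,t5},{t1,t2,t3},{t1,t3,t5}} A23={{t2},{t4},{t1,t2},{t2,t3},{t3,t4},{t4,t5},{t1,t2,t3}} A24={{t2},{t4},{t1,t2},{t2,t3},{t3,t4},{t4,t5},{t1,t2,t3}} A34={{t2},{t4},{t1,t2},{t1,t5},{t2,t3},{t3,t4},{t4,t5},{t1,t2,t3},{t1,t3,t5}}
  A123={{t2},{t1,t2},{t2,t3},{t3,t4},{t4,t5},{t1,t2,t3}} A124={{t2},{t1,t2},{t2,t3},{t3,t4},{t4,t5},{t1,t2,t3}} A134={{t2},{t1,t2},{t1,t5},{t2,t3},{t3,t4},{t4,t5},{t1,t2,t3},{t1,t3,t5}} A234={{t2},{t4},{t1,t2},{t2,t3},{t3,t4},{t4,t5},{t1,t2,t3}}
  A1234={{t2},{t1,t2},{t2,t3},{t3,t4},{t4,t5},{t1,t2,t3}}
components per intersection:
  A1: {{t2},{t3},{t5},{t1,t2},{t1,t3},{t1,t5},{t2,t3},{t3,t4},{t3,t5},{t4,t5},{t1,t2,t3},{t1,t3,t5}}
  A2: {{t2},{t1,t2},{t2,t3},{t1,t2,t3}} {{t4},{t3,t4},{t4,t5}}
  A3: {{t1},{t2},{t1,t2},{t1,t3},{t1,t5},{t2,t3},{t1,t2,t3},{t1,t3,t5}} {{t4},{t3,t4},{t4,t5}}
  A4: {{t2},{t1,t2},{t2,t3},{t1,t2,t3}} {{t4},{t5},{t1,t5},{t3,t4},{t3,t5},{t4,t5},{t1,t3,t5}}
  A12: {{t2},{t1,t2},{t2,t3},{t1,t2,t3}} {{t3,t4}} {{t4,t5}}
  A13: {{t2},{t1,t2},{t1,t3},{t1,t5},{t2,t3},{t1,t2,t3},{t1,t3,t5}} {{t3,t4}} {{t4,t5}}
  A14: {{t2},{t1,t2},{t2,t3},{t1,t2,t3}} {{t5},{t1,t5},{t3,t5},{t4,t5},{t1,t3,t5}} {{t3,t4}}
  A23: {{t2},{t1,t2},{t2,t3},{t1,t2,t3}} {{t4},{t3,t4},{t4,t5}}
  A24: {{t2},{t1,t2},{t2,t3},{t1,t2,t3}} {{t4},{t3,t4},{t4,t5}}
  A34: {{t2},{t1,t2},{t2,t3},{t1,t2,t3}} {{t4},{t3,t4},{t4,t5}} {{t1,t5},{t1,t3,t5}}
  A123: {{t2},{t1,t2},{t2,t3},{t1,t2,t3}} {{t3,t4}} {{t4,t5}}
  A124: {{t2},{t1,t2},{t2,t3},{t1,t2,t3}} {{t3,t4}} {{t4,t5}}
  A134: {{t2},{t1,t2},{t2,t3},{t1,t2,t3}} {{t1,t5},{t1,t3,t5}} {{t3,t4}} {{t4,t5}}
  A234: {{t2},{t1,t2},{t2,t3},{t1,t2,t3}} {{t4},{t3,t4},{t4,t5}}
  A1234: {{t2},{t1,t2},{t2,t3},{t1,t2,t3}} {{t3,t4}} {{t4,t5}}
C dims 7,16,12,3; δ0: rk 6, SNF 1^6; δ1: rk 9, SNF 1^9; δ2: rk 3, SNF 1^3
Ȟ^0: (7−6)−0=1 ⇒ Z
Ȟ^1: (16−9)−6=1 ⇒ Z
Ȟ^2: (12−3)−9=0 ⇒ 0

Ȟ^0 = Z, Ȟ^1 = Z, Ȟ^2 = 0


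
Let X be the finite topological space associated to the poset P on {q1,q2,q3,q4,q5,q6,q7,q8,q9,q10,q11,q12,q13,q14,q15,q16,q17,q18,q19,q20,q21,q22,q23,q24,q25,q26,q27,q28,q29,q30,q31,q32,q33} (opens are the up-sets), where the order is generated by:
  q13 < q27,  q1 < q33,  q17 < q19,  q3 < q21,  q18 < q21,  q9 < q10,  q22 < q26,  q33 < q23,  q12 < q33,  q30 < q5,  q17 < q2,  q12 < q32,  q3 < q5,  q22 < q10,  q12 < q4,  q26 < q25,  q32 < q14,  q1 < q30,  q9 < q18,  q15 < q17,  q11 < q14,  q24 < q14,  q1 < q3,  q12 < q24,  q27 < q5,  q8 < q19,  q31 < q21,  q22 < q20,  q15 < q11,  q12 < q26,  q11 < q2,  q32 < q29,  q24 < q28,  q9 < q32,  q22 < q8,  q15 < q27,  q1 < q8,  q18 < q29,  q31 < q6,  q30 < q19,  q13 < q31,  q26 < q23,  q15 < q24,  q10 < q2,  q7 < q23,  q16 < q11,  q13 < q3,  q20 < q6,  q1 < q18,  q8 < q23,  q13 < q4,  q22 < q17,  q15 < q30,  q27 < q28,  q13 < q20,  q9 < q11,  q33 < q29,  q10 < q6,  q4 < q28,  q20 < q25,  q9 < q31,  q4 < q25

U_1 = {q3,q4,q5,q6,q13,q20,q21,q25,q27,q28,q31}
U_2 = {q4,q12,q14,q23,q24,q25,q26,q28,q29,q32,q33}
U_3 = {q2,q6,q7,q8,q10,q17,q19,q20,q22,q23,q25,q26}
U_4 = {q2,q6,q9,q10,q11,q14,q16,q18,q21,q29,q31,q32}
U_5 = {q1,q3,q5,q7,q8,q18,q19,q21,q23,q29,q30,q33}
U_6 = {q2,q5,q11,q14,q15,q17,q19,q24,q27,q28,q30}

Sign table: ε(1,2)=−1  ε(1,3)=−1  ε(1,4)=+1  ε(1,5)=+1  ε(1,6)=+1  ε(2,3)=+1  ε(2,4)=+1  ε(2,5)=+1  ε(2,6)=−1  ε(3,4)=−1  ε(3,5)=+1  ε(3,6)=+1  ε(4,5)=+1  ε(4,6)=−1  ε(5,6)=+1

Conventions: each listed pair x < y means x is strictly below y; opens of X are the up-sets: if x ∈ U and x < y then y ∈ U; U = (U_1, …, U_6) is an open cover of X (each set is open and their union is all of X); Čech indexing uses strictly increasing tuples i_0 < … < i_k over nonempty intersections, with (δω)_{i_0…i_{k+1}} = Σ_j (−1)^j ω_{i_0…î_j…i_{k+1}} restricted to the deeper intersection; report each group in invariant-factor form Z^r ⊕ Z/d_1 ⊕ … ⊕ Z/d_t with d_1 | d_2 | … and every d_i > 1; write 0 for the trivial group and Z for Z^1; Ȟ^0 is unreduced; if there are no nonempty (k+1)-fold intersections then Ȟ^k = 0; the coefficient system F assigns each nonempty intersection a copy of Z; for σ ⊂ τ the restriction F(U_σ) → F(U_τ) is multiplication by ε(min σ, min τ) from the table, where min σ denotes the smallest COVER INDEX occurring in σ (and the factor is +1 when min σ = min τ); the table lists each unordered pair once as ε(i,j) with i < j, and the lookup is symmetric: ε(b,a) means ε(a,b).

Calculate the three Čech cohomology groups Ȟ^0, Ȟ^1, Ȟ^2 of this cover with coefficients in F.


Ȟ^0 = 0; Ȟ^1 = Z/2; Ȟ^2 = Z

nonempty overlaps:
  U12={q4,q25,q28} U13={q6,q20,q25} U14={q6,q21,q31} U15={q3,q5,q21} U16={q5,q27,q28} U23={q23,q25,q26} U24={q14,q29,q32} U25={q23,q29,q33} U26={q14,q24,q28} U34={q2,q6,q10} U35={q7,q8,q19,q23} U36={q2,q17,q19} U45={q18,q21,q29} U46={q2,q11,q14} U56={q5,q19,q30}
  U123={q25} U126={q28} U134={q6} U145={q21} U156={q5} U235={q23} U245={q29} U246={q14} U346={q2} U356={q19}
C dims 6,15,10; δ0: rk 6, SNF 1^5·2; δ1: rk 9, SNF 1^9
degree 0: 6−6−0 = 0 → Ȟ^0 ≅ 0
degree 1: 15−9−6 = 0 plus torsion [2] → Ȟ^1 ≅ Z/2
degree 2: 10−0−9 = 1 → Ȟ^2 ≅ Z


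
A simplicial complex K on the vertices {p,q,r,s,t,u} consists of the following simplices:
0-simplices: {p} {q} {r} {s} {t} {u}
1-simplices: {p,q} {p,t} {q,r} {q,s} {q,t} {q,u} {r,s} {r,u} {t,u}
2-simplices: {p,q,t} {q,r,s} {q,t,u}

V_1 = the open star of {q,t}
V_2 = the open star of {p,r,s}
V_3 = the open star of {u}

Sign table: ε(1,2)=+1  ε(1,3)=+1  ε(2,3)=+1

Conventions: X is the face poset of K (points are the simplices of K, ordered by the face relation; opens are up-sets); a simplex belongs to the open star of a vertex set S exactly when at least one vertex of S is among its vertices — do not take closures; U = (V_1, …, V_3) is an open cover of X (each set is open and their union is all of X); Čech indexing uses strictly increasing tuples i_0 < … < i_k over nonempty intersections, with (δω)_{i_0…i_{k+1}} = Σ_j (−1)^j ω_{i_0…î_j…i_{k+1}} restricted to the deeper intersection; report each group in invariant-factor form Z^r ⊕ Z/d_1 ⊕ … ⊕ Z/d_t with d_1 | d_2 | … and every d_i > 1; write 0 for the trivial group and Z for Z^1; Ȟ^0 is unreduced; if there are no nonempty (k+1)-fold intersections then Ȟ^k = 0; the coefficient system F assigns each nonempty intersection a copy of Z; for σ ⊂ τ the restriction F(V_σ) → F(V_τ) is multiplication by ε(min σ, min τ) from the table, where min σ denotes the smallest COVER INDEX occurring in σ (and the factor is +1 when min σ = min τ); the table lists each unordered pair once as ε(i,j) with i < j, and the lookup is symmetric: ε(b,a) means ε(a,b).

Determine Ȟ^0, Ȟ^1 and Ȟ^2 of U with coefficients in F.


nerve simplices:
  V1={{q},{t},{p,q},{p,t},{q,r},{q,s},{q,t},{q,u},{t,u},{p,q,t},{q,r,s},{q,t,u}} V2={{p},{r},{s},{p,q},{p,t},{q,r},{q,s},{r,s},{r,u},{p,q,t},{q,r,s}} V3={{u},{q,u},{r,u},{t,u},{q,t,u}}
  V12={{p,q},{p,t},{q,r},{q,s},{p,q,t},{q,r,s}} V13={{q,u},{t,u},{q,t,u}} V23={{r,u}}
C dims 3,3; δ0: rk 2, SNF 1^2
degree 0: 3−2−0 = 1 → Ȟ^0 ≅ Z
degree 1: 3−0−2 = 1 → Ȟ^1 ≅ Z
degree 2: 0−0−0 = 0 → Ȟ^2 ≅ 0

Ȟ^0 = Z,  Ȟ^1 = Z,  Ȟ^2 = 0


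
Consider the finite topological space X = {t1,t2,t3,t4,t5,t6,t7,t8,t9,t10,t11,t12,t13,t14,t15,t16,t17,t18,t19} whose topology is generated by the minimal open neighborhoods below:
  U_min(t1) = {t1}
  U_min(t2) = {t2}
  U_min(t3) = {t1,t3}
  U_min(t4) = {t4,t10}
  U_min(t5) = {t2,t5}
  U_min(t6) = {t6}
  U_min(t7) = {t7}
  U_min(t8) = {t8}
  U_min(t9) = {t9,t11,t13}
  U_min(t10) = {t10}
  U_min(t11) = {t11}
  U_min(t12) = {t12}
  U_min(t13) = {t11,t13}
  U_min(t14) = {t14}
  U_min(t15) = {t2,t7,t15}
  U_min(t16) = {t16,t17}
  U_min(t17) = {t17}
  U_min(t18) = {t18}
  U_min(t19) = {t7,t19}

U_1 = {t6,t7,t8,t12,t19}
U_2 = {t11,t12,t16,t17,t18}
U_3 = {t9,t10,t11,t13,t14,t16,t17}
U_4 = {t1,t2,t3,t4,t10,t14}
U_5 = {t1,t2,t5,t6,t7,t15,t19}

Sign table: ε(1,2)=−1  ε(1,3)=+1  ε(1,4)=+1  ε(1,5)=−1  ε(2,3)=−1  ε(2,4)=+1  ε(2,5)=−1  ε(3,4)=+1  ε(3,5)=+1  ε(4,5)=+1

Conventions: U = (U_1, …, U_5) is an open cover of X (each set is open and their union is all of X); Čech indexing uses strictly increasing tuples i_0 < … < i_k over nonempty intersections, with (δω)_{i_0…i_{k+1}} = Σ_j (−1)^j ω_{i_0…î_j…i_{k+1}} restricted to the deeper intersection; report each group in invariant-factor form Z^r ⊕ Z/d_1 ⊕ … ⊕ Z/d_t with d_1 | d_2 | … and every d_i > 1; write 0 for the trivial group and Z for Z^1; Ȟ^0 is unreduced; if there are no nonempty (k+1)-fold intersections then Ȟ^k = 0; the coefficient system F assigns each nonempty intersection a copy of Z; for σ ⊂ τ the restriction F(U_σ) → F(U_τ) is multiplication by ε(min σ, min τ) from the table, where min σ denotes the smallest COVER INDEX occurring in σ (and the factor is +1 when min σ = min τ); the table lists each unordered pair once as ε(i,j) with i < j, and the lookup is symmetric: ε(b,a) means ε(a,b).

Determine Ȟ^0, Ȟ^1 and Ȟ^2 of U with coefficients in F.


nerve of the cover:
  U12={t12} U15={t6,t7,t19} U23={t11,t16,t17} U34={t10,t14} U45={t1,t2}
C dims 5,5; δ0: rk 5, SNF 1^4·2
Ȟ^0 = (5 − 5) − 0 = 0, so Ȟ^0 ≅ 0
Ȟ^1 = (5 − 0) − 5 = 0 plus torsion [2], so Ȟ^1 ≅ Z/2
Ȟ^2 = (0 − 0) − 0 = 0, so Ȟ^2 ≅ 0

Ȟ^0 = 0, Ȟ^1 = Z/2, Ȟ^2 = 0


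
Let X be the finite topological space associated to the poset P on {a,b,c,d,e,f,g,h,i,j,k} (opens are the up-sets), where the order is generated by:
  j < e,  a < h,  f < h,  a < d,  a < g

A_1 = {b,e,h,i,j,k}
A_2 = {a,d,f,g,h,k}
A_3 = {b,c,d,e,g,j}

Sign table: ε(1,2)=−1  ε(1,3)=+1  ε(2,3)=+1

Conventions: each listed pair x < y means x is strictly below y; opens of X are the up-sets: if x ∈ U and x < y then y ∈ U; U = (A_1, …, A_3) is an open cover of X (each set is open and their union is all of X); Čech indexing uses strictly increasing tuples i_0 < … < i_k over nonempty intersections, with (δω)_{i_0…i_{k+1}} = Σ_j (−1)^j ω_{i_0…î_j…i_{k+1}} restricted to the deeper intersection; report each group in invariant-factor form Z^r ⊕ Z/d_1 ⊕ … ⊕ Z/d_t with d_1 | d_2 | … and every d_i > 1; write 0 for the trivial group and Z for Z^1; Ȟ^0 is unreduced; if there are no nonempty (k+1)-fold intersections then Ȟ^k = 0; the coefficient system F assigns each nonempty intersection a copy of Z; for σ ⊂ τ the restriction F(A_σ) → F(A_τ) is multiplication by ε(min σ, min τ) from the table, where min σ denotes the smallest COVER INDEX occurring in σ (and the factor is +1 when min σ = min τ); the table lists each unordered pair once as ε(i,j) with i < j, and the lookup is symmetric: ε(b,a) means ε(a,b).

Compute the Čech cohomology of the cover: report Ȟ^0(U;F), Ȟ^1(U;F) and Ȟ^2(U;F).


Ȟ^0 = 0, Ȟ^1 = Z/2 and Ȟ^2 = 0

nonempty intersections:
  A12={h,k} A13={b,e,j} A23={d,g}
C dims 3,3; δ0: rk 3, SNF 1^2·2
Ȟ^0: (3−3)−0=0 ⇒ 0
Ȟ^1: (3−0)−3=0 plus torsion [2] ⇒ Z/2
Ȟ^2: (0−0)−0=0 ⇒ 0
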